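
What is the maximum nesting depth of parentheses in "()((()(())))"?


Input: "()((()(())))"
Tracking depth:
  Position 0 '(': depth becomes 1
  Position 1 ')': depth becomes 0
  Position 2 '(': depth becomes 1
  Position 3 '(': depth becomes 2
  Position 4 '(': depth becomes 3
  Position 5 ')': depth becomes 2
  Position 6 '(': depth becomes 3
  Position 7 '(': depth becomes 4
  Position 8 ')': depth becomes 3
  Position 9 ')': depth becomes 2
  Position 10 ')': depth becomes 1
  Position 11 ')': depth becomes 0
Maximum depth reached: 4

4


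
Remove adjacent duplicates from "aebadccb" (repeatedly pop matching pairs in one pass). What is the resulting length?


Input: aebadccb
Stack-based adjacent duplicate removal:
  Read 'a': push. Stack: a
  Read 'e': push. Stack: ae
  Read 'b': push. Stack: aeb
  Read 'a': push. Stack: aeba
  Read 'd': push. Stack: aebad
  Read 'c': push. Stack: aebadc
  Read 'c': matches stack top 'c' => pop. Stack: aebad
  Read 'b': push. Stack: aebadb
Final stack: "aebadb" (length 6)

6


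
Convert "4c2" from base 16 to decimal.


Input: "4c2" in base 16
Positional expansion:
  Digit '4' (value 4) x 16^2 = 1024
  Digit 'c' (value 12) x 16^1 = 192
  Digit '2' (value 2) x 16^0 = 2
Sum = 1218

1218


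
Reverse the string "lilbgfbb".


Input: lilbgfbb
Reading characters right to left:
  Position 7: 'b'
  Position 6: 'b'
  Position 5: 'f'
  Position 4: 'g'
  Position 3: 'b'
  Position 2: 'l'
  Position 1: 'i'
  Position 0: 'l'
Reversed: bbfgblil

bbfgblil


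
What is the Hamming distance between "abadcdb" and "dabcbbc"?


Comparing "abadcdb" and "dabcbbc" position by position:
  Position 0: 'a' vs 'd' => differ
  Position 1: 'b' vs 'a' => differ
  Position 2: 'a' vs 'b' => differ
  Position 3: 'd' vs 'c' => differ
  Position 4: 'c' vs 'b' => differ
  Position 5: 'd' vs 'b' => differ
  Position 6: 'b' vs 'c' => differ
Total differences (Hamming distance): 7

7


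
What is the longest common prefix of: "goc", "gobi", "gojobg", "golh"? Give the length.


Words: goc, gobi, gojobg, golh
  Position 0: all 'g' => match
  Position 1: all 'o' => match
  Position 2: ('c', 'b', 'j', 'l') => mismatch, stop
LCP = "go" (length 2)

2


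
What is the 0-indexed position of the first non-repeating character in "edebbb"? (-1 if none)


Input: edebbb
Character frequencies:
  'b': 3
  'd': 1
  'e': 2
Scanning left to right for freq == 1:
  Position 0 ('e'): freq=2, skip
  Position 1 ('d'): unique! => answer = 1

1


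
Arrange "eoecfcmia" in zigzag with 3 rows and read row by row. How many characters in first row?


Zigzag "eoecfcmia" into 3 rows:
Placing characters:
  'e' => row 0
  'o' => row 1
  'e' => row 2
  'c' => row 1
  'f' => row 0
  'c' => row 1
  'm' => row 2
  'i' => row 1
  'a' => row 0
Rows:
  Row 0: "efa"
  Row 1: "occi"
  Row 2: "em"
First row length: 3

3


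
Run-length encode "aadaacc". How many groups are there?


Input: aadaacc
Scanning for consecutive runs:
  Group 1: 'a' x 2 (positions 0-1)
  Group 2: 'd' x 1 (positions 2-2)
  Group 3: 'a' x 2 (positions 3-4)
  Group 4: 'c' x 2 (positions 5-6)
Total groups: 4

4


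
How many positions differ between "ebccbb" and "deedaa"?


Comparing "ebccbb" and "deedaa" position by position:
  Position 0: 'e' vs 'd' => DIFFER
  Position 1: 'b' vs 'e' => DIFFER
  Position 2: 'c' vs 'e' => DIFFER
  Position 3: 'c' vs 'd' => DIFFER
  Position 4: 'b' vs 'a' => DIFFER
  Position 5: 'b' vs 'a' => DIFFER
Positions that differ: 6

6


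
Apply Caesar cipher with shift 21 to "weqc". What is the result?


Caesar cipher: shift "weqc" by 21
  'w' (pos 22) + 21 = pos 17 = 'r'
  'e' (pos 4) + 21 = pos 25 = 'z'
  'q' (pos 16) + 21 = pos 11 = 'l'
  'c' (pos 2) + 21 = pos 23 = 'x'
Result: rzlx

rzlx


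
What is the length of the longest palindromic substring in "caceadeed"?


Input: "caceadeed"
Checking substrings for palindromes:
  [5:9] "deed" (len 4) => palindrome
  [0:3] "cac" (len 3) => palindrome
  [6:8] "ee" (len 2) => palindrome
Longest palindromic substring: "deed" with length 4

4


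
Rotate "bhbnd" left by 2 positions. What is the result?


Input: "bhbnd", rotate left by 2
First 2 characters: "bh"
Remaining characters: "bnd"
Concatenate remaining + first: "bnd" + "bh" = "bndbh"

bndbh


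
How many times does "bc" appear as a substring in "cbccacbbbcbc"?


Searching for "bc" in "cbccacbbbcbc"
Scanning each position:
  Position 0: "cb" => no
  Position 1: "bc" => MATCH
  Position 2: "cc" => no
  Position 3: "ca" => no
  Position 4: "ac" => no
  Position 5: "cb" => no
  Position 6: "bb" => no
  Position 7: "bb" => no
  Position 8: "bc" => MATCH
  Position 9: "cb" => no
  Position 10: "bc" => MATCH
Total occurrences: 3

3


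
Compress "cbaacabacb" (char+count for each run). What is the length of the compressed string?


Input: cbaacabacb
Runs:
  'c' x 1 => "c1"
  'b' x 1 => "b1"
  'a' x 2 => "a2"
  'c' x 1 => "c1"
  'a' x 1 => "a1"
  'b' x 1 => "b1"
  'a' x 1 => "a1"
  'c' x 1 => "c1"
  'b' x 1 => "b1"
Compressed: "c1b1a2c1a1b1a1c1b1"
Compressed length: 18

18


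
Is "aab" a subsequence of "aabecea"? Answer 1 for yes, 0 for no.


Check if "aab" is a subsequence of "aabecea"
Greedy scan:
  Position 0 ('a'): matches sub[0] = 'a'
  Position 1 ('a'): matches sub[1] = 'a'
  Position 2 ('b'): matches sub[2] = 'b'
  Position 3 ('e'): no match needed
  Position 4 ('c'): no match needed
  Position 5 ('e'): no match needed
  Position 6 ('a'): no match needed
All 3 characters matched => is a subsequence

1


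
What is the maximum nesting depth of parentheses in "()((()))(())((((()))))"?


Input: "()((()))(())((((()))))"
Tracking depth:
  Position 0 '(': depth becomes 1
  Position 1 ')': depth becomes 0
  Position 2 '(': depth becomes 1
  Position 3 '(': depth becomes 2
  Position 4 '(': depth becomes 3
  Position 5 ')': depth becomes 2
  Position 6 ')': depth becomes 1
  Position 7 ')': depth becomes 0
  Position 8 '(': depth becomes 1
  Position 9 '(': depth becomes 2
  Position 10 ')': depth becomes 1
  Position 11 ')': depth becomes 0
  Position 12 '(': depth becomes 1
  Position 13 '(': depth becomes 2
  Position 14 '(': depth becomes 3
  Position 15 '(': depth becomes 4
  Position 16 '(': depth becomes 5
  Position 17 ')': depth becomes 4
  Position 18 ')': depth becomes 3
  Position 19 ')': depth becomes 2
  Position 20 ')': depth becomes 1
  Position 21 ')': depth becomes 0
Maximum depth reached: 5

5


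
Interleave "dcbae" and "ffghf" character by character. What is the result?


Interleaving "dcbae" and "ffghf":
  Position 0: 'd' from first, 'f' from second => "df"
  Position 1: 'c' from first, 'f' from second => "cf"
  Position 2: 'b' from first, 'g' from second => "bg"
  Position 3: 'a' from first, 'h' from second => "ah"
  Position 4: 'e' from first, 'f' from second => "ef"
Result: dfcfbgahef

dfcfbgahef


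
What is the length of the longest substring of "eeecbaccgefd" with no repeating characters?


Input: "eeecbaccgefd"
Sliding window (track last position of each char):
  Position 0 ('e'): window [0,0] length 1 -- new best
  Position 1 ('e'): repeat (last at 0), move window start to 1
  Position 1 ('e'): window [1,1] length 1
  Position 2 ('e'): repeat (last at 1), move window start to 2
  Position 2 ('e'): window [2,2] length 1
  Position 3 ('c'): window [2,3] length 2 -- new best
  Position 4 ('b'): window [2,4] length 3 -- new best
  Position 5 ('a'): window [2,5] length 4 -- new best
  Position 6 ('c'): repeat (last at 3), move window start to 4
  Position 6 ('c'): window [4,6] length 3
  Position 7 ('c'): repeat (last at 6), move window start to 7
  Position 7 ('c'): window [7,7] length 1
  Position 8 ('g'): window [7,8] length 2
  Position 9 ('e'): window [7,9] length 3
  Position 10 ('f'): window [7,10] length 4
  Position 11 ('d'): window [7,11] length 5 -- new best
Longest substring with no repeats: "cgefd" with length 5

5


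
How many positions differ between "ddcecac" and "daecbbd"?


Comparing "ddcecac" and "daecbbd" position by position:
  Position 0: 'd' vs 'd' => same
  Position 1: 'd' vs 'a' => DIFFER
  Position 2: 'c' vs 'e' => DIFFER
  Position 3: 'e' vs 'c' => DIFFER
  Position 4: 'c' vs 'b' => DIFFER
  Position 5: 'a' vs 'b' => DIFFER
  Position 6: 'c' vs 'd' => DIFFER
Positions that differ: 6

6


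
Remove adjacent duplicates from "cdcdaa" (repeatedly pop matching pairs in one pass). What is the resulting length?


Input: cdcdaa
Stack-based adjacent duplicate removal:
  Read 'c': push. Stack: c
  Read 'd': push. Stack: cd
  Read 'c': push. Stack: cdc
  Read 'd': push. Stack: cdcd
  Read 'a': push. Stack: cdcda
  Read 'a': matches stack top 'a' => pop. Stack: cdcd
Final stack: "cdcd" (length 4)

4


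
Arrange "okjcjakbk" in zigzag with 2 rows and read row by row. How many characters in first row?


Zigzag "okjcjakbk" into 2 rows:
Placing characters:
  'o' => row 0
  'k' => row 1
  'j' => row 0
  'c' => row 1
  'j' => row 0
  'a' => row 1
  'k' => row 0
  'b' => row 1
  'k' => row 0
Rows:
  Row 0: "ojjkk"
  Row 1: "kcab"
First row length: 5

5


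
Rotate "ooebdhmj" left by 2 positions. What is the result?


Input: "ooebdhmj", rotate left by 2
First 2 characters: "oo"
Remaining characters: "ebdhmj"
Concatenate remaining + first: "ebdhmj" + "oo" = "ebdhmjoo"

ebdhmjoo


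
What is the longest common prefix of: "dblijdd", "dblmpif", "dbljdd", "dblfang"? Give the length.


Words: dblijdd, dblmpif, dbljdd, dblfang
  Position 0: all 'd' => match
  Position 1: all 'b' => match
  Position 2: all 'l' => match
  Position 3: ('i', 'm', 'j', 'f') => mismatch, stop
LCP = "dbl" (length 3)

3


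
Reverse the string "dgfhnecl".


Input: dgfhnecl
Reading characters right to left:
  Position 7: 'l'
  Position 6: 'c'
  Position 5: 'e'
  Position 4: 'n'
  Position 3: 'h'
  Position 2: 'f'
  Position 1: 'g'
  Position 0: 'd'
Reversed: lcenhfgd

lcenhfgd


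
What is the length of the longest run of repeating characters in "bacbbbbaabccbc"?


Input: "bacbbbbaabccbc"
Scanning for longest run:
  Position 1 ('a'): new char, reset run to 1
  Position 2 ('c'): new char, reset run to 1
  Position 3 ('b'): new char, reset run to 1
  Position 4 ('b'): continues run of 'b', length=2
  Position 5 ('b'): continues run of 'b', length=3
  Position 6 ('b'): continues run of 'b', length=4
  Position 7 ('a'): new char, reset run to 1
  Position 8 ('a'): continues run of 'a', length=2
  Position 9 ('b'): new char, reset run to 1
  Position 10 ('c'): new char, reset run to 1
  Position 11 ('c'): continues run of 'c', length=2
  Position 12 ('b'): new char, reset run to 1
  Position 13 ('c'): new char, reset run to 1
Longest run: 'b' with length 4

4


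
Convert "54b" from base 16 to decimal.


Input: "54b" in base 16
Positional expansion:
  Digit '5' (value 5) x 16^2 = 1280
  Digit '4' (value 4) x 16^1 = 64
  Digit 'b' (value 11) x 16^0 = 11
Sum = 1355

1355


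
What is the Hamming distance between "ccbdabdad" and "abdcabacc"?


Comparing "ccbdabdad" and "abdcabacc" position by position:
  Position 0: 'c' vs 'a' => differ
  Position 1: 'c' vs 'b' => differ
  Position 2: 'b' vs 'd' => differ
  Position 3: 'd' vs 'c' => differ
  Position 4: 'a' vs 'a' => same
  Position 5: 'b' vs 'b' => same
  Position 6: 'd' vs 'a' => differ
  Position 7: 'a' vs 'c' => differ
  Position 8: 'd' vs 'c' => differ
Total differences (Hamming distance): 7

7


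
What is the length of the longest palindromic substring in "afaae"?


Input: "afaae"
Checking substrings for palindromes:
  [0:3] "afa" (len 3) => palindrome
  [2:4] "aa" (len 2) => palindrome
Longest palindromic substring: "afa" with length 3

3


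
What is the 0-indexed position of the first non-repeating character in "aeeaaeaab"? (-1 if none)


Input: aeeaaeaab
Character frequencies:
  'a': 5
  'b': 1
  'e': 3
Scanning left to right for freq == 1:
  Position 0 ('a'): freq=5, skip
  Position 1 ('e'): freq=3, skip
  Position 2 ('e'): freq=3, skip
  Position 3 ('a'): freq=5, skip
  Position 4 ('a'): freq=5, skip
  Position 5 ('e'): freq=3, skip
  Position 6 ('a'): freq=5, skip
  Position 7 ('a'): freq=5, skip
  Position 8 ('b'): unique! => answer = 8

8


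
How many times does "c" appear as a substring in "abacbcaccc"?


Searching for "c" in "abacbcaccc"
Scanning each position:
  Position 0: "a" => no
  Position 1: "b" => no
  Position 2: "a" => no
  Position 3: "c" => MATCH
  Position 4: "b" => no
  Position 5: "c" => MATCH
  Position 6: "a" => no
  Position 7: "c" => MATCH
  Position 8: "c" => MATCH
  Position 9: "c" => MATCH
Total occurrences: 5

5


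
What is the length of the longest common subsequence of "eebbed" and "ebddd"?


LCS of "eebbed" and "ebddd"
DP table:
           e    b    d    d    d
      0    0    0    0    0    0
  e   0    1    1    1    1    1
  e   0    1    1    1    1    1
  b   0    1    2    2    2    2
  b   0    1    2    2    2    2
  e   0    1    2    2    2    2
  d   0    1    2    3    3    3
LCS length = dp[6][5] = 3

3


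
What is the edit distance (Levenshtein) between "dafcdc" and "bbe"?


Computing edit distance: "dafcdc" -> "bbe"
DP table:
           b    b    e
      0    1    2    3
  d   1    1    2    3
  a   2    2    2    3
  f   3    3    3    3
  c   4    4    4    4
  d   5    5    5    5
  c   6    6    6    6
Edit distance = dp[6][3] = 6

6


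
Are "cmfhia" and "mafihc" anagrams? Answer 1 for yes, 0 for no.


Strings: "cmfhia", "mafihc"
Sorted first:  acfhim
Sorted second: acfhim
Sorted forms match => anagrams

1


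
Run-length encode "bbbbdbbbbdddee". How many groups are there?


Input: bbbbdbbbbdddee
Scanning for consecutive runs:
  Group 1: 'b' x 4 (positions 0-3)
  Group 2: 'd' x 1 (positions 4-4)
  Group 3: 'b' x 4 (positions 5-8)
  Group 4: 'd' x 3 (positions 9-11)
  Group 5: 'e' x 2 (positions 12-13)
Total groups: 5

5


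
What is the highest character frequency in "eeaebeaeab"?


Input: eeaebeaeab
Character counts:
  'a': 3
  'b': 2
  'e': 5
Maximum frequency: 5

5


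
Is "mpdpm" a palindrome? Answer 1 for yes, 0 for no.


Input: mpdpm
Reversed: mpdpm
  Compare pos 0 ('m') with pos 4 ('m'): match
  Compare pos 1 ('p') with pos 3 ('p'): match
Result: palindrome

1


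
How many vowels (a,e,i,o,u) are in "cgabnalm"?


Input: cgabnalm
Checking each character:
  'c' at position 0: consonant
  'g' at position 1: consonant
  'a' at position 2: vowel (running total: 1)
  'b' at position 3: consonant
  'n' at position 4: consonant
  'a' at position 5: vowel (running total: 2)
  'l' at position 6: consonant
  'm' at position 7: consonant
Total vowels: 2

2


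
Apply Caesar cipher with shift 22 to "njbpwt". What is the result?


Caesar cipher: shift "njbpwt" by 22
  'n' (pos 13) + 22 = pos 9 = 'j'
  'j' (pos 9) + 22 = pos 5 = 'f'
  'b' (pos 1) + 22 = pos 23 = 'x'
  'p' (pos 15) + 22 = pos 11 = 'l'
  'w' (pos 22) + 22 = pos 18 = 's'
  't' (pos 19) + 22 = pos 15 = 'p'
Result: jfxlsp

jfxlsp


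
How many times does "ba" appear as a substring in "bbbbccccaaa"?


Searching for "ba" in "bbbbccccaaa"
Scanning each position:
  Position 0: "bb" => no
  Position 1: "bb" => no
  Position 2: "bb" => no
  Position 3: "bc" => no
  Position 4: "cc" => no
  Position 5: "cc" => no
  Position 6: "cc" => no
  Position 7: "ca" => no
  Position 8: "aa" => no
  Position 9: "aa" => no
Total occurrences: 0

0


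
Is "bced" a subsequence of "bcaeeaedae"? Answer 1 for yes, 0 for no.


Check if "bced" is a subsequence of "bcaeeaedae"
Greedy scan:
  Position 0 ('b'): matches sub[0] = 'b'
  Position 1 ('c'): matches sub[1] = 'c'
  Position 2 ('a'): no match needed
  Position 3 ('e'): matches sub[2] = 'e'
  Position 4 ('e'): no match needed
  Position 5 ('a'): no match needed
  Position 6 ('e'): no match needed
  Position 7 ('d'): matches sub[3] = 'd'
  Position 8 ('a'): no match needed
  Position 9 ('e'): no match needed
All 4 characters matched => is a subsequence

1


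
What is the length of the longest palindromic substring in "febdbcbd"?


Input: "febdbcbd"
Checking substrings for palindromes:
  [3:8] "dbcbd" (len 5) => palindrome
  [2:5] "bdb" (len 3) => palindrome
  [4:7] "bcb" (len 3) => palindrome
Longest palindromic substring: "dbcbd" with length 5

5


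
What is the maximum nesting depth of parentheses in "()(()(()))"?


Input: "()(()(()))"
Tracking depth:
  Position 0 '(': depth becomes 1
  Position 1 ')': depth becomes 0
  Position 2 '(': depth becomes 1
  Position 3 '(': depth becomes 2
  Position 4 ')': depth becomes 1
  Position 5 '(': depth becomes 2
  Position 6 '(': depth becomes 3
  Position 7 ')': depth becomes 2
  Position 8 ')': depth becomes 1
  Position 9 ')': depth becomes 0
Maximum depth reached: 3

3


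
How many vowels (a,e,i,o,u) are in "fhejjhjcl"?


Input: fhejjhjcl
Checking each character:
  'f' at position 0: consonant
  'h' at position 1: consonant
  'e' at position 2: vowel (running total: 1)
  'j' at position 3: consonant
  'j' at position 4: consonant
  'h' at position 5: consonant
  'j' at position 6: consonant
  'c' at position 7: consonant
  'l' at position 8: consonant
Total vowels: 1

1


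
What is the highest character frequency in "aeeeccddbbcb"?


Input: aeeeccddbbcb
Character counts:
  'a': 1
  'b': 3
  'c': 3
  'd': 2
  'e': 3
Maximum frequency: 3

3


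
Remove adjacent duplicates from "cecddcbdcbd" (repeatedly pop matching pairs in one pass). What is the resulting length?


Input: cecddcbdcbd
Stack-based adjacent duplicate removal:
  Read 'c': push. Stack: c
  Read 'e': push. Stack: ce
  Read 'c': push. Stack: cec
  Read 'd': push. Stack: cecd
  Read 'd': matches stack top 'd' => pop. Stack: cec
  Read 'c': matches stack top 'c' => pop. Stack: ce
  Read 'b': push. Stack: ceb
  Read 'd': push. Stack: cebd
  Read 'c': push. Stack: cebdc
  Read 'b': push. Stack: cebdcb
  Read 'd': push. Stack: cebdcbd
Final stack: "cebdcbd" (length 7)

7


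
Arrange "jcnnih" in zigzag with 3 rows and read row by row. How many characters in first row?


Zigzag "jcnnih" into 3 rows:
Placing characters:
  'j' => row 0
  'c' => row 1
  'n' => row 2
  'n' => row 1
  'i' => row 0
  'h' => row 1
Rows:
  Row 0: "ji"
  Row 1: "cnh"
  Row 2: "n"
First row length: 2

2


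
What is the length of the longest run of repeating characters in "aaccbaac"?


Input: "aaccbaac"
Scanning for longest run:
  Position 1 ('a'): continues run of 'a', length=2
  Position 2 ('c'): new char, reset run to 1
  Position 3 ('c'): continues run of 'c', length=2
  Position 4 ('b'): new char, reset run to 1
  Position 5 ('a'): new char, reset run to 1
  Position 6 ('a'): continues run of 'a', length=2
  Position 7 ('c'): new char, reset run to 1
Longest run: 'a' with length 2

2


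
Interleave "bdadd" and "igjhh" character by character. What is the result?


Interleaving "bdadd" and "igjhh":
  Position 0: 'b' from first, 'i' from second => "bi"
  Position 1: 'd' from first, 'g' from second => "dg"
  Position 2: 'a' from first, 'j' from second => "aj"
  Position 3: 'd' from first, 'h' from second => "dh"
  Position 4: 'd' from first, 'h' from second => "dh"
Result: bidgajdhdh

bidgajdhdh


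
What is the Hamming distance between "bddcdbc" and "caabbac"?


Comparing "bddcdbc" and "caabbac" position by position:
  Position 0: 'b' vs 'c' => differ
  Position 1: 'd' vs 'a' => differ
  Position 2: 'd' vs 'a' => differ
  Position 3: 'c' vs 'b' => differ
  Position 4: 'd' vs 'b' => differ
  Position 5: 'b' vs 'a' => differ
  Position 6: 'c' vs 'c' => same
Total differences (Hamming distance): 6

6


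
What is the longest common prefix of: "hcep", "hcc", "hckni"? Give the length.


Words: hcep, hcc, hckni
  Position 0: all 'h' => match
  Position 1: all 'c' => match
  Position 2: ('e', 'c', 'k') => mismatch, stop
LCP = "hc" (length 2)

2


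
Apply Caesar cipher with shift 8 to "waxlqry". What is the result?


Caesar cipher: shift "waxlqry" by 8
  'w' (pos 22) + 8 = pos 4 = 'e'
  'a' (pos 0) + 8 = pos 8 = 'i'
  'x' (pos 23) + 8 = pos 5 = 'f'
  'l' (pos 11) + 8 = pos 19 = 't'
  'q' (pos 16) + 8 = pos 24 = 'y'
  'r' (pos 17) + 8 = pos 25 = 'z'
  'y' (pos 24) + 8 = pos 6 = 'g'
Result: eiftyzg

eiftyzg


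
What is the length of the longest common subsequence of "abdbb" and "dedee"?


LCS of "abdbb" and "dedee"
DP table:
           d    e    d    e    e
      0    0    0    0    0    0
  a   0    0    0    0    0    0
  b   0    0    0    0    0    0
  d   0    1    1    1    1    1
  b   0    1    1    1    1    1
  b   0    1    1    1    1    1
LCS length = dp[5][5] = 1

1


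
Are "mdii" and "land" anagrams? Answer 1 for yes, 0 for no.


Strings: "mdii", "land"
Sorted first:  diim
Sorted second: adln
Differ at position 0: 'd' vs 'a' => not anagrams

0


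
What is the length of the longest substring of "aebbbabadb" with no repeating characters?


Input: "aebbbabadb"
Sliding window (track last position of each char):
  Position 0 ('a'): window [0,0] length 1 -- new best
  Position 1 ('e'): window [0,1] length 2 -- new best
  Position 2 ('b'): window [0,2] length 3 -- new best
  Position 3 ('b'): repeat (last at 2), move window start to 3
  Position 3 ('b'): window [3,3] length 1
  Position 4 ('b'): repeat (last at 3), move window start to 4
  Position 4 ('b'): window [4,4] length 1
  Position 5 ('a'): window [4,5] length 2
  Position 6 ('b'): repeat (last at 4), move window start to 5
  Position 6 ('b'): window [5,6] length 2
  Position 7 ('a'): repeat (last at 5), move window start to 6
  Position 7 ('a'): window [6,7] length 2
  Position 8 ('d'): window [6,8] length 3
  Position 9 ('b'): repeat (last at 6), move window start to 7
  Position 9 ('b'): window [7,9] length 3
Longest substring with no repeats: "aeb" with length 3

3


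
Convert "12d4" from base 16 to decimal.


Input: "12d4" in base 16
Positional expansion:
  Digit '1' (value 1) x 16^3 = 4096
  Digit '2' (value 2) x 16^2 = 512
  Digit 'd' (value 13) x 16^1 = 208
  Digit '4' (value 4) x 16^0 = 4
Sum = 4820

4820


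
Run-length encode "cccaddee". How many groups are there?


Input: cccaddee
Scanning for consecutive runs:
  Group 1: 'c' x 3 (positions 0-2)
  Group 2: 'a' x 1 (positions 3-3)
  Group 3: 'd' x 2 (positions 4-5)
  Group 4: 'e' x 2 (positions 6-7)
Total groups: 4

4


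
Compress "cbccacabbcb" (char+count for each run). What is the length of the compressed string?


Input: cbccacabbcb
Runs:
  'c' x 1 => "c1"
  'b' x 1 => "b1"
  'c' x 2 => "c2"
  'a' x 1 => "a1"
  'c' x 1 => "c1"
  'a' x 1 => "a1"
  'b' x 2 => "b2"
  'c' x 1 => "c1"
  'b' x 1 => "b1"
Compressed: "c1b1c2a1c1a1b2c1b1"
Compressed length: 18

18


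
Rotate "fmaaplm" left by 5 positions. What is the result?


Input: "fmaaplm", rotate left by 5
First 5 characters: "fmaap"
Remaining characters: "lm"
Concatenate remaining + first: "lm" + "fmaap" = "lmfmaap"

lmfmaap


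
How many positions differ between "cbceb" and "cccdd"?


Comparing "cbceb" and "cccdd" position by position:
  Position 0: 'c' vs 'c' => same
  Position 1: 'b' vs 'c' => DIFFER
  Position 2: 'c' vs 'c' => same
  Position 3: 'e' vs 'd' => DIFFER
  Position 4: 'b' vs 'd' => DIFFER
Positions that differ: 3

3


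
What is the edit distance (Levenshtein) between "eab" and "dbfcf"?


Computing edit distance: "eab" -> "dbfcf"
DP table:
           d    b    f    c    f
      0    1    2    3    4    5
  e   1    1    2    3    4    5
  a   2    2    2    3    4    5
  b   3    3    2    3    4    5
Edit distance = dp[3][5] = 5

5


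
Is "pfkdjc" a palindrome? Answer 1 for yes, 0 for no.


Input: pfkdjc
Reversed: cjdkfp
  Compare pos 0 ('p') with pos 5 ('c'): MISMATCH
  Compare pos 1 ('f') with pos 4 ('j'): MISMATCH
  Compare pos 2 ('k') with pos 3 ('d'): MISMATCH
Result: not a palindrome

0


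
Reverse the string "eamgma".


Input: eamgma
Reading characters right to left:
  Position 5: 'a'
  Position 4: 'm'
  Position 3: 'g'
  Position 2: 'm'
  Position 1: 'a'
  Position 0: 'e'
Reversed: amgmae

amgmae


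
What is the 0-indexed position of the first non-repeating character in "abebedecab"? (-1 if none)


Input: abebedecab
Character frequencies:
  'a': 2
  'b': 3
  'c': 1
  'd': 1
  'e': 3
Scanning left to right for freq == 1:
  Position 0 ('a'): freq=2, skip
  Position 1 ('b'): freq=3, skip
  Position 2 ('e'): freq=3, skip
  Position 3 ('b'): freq=3, skip
  Position 4 ('e'): freq=3, skip
  Position 5 ('d'): unique! => answer = 5

5


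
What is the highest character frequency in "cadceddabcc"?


Input: cadceddabcc
Character counts:
  'a': 2
  'b': 1
  'c': 4
  'd': 3
  'e': 1
Maximum frequency: 4

4


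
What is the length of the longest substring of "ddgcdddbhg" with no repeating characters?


Input: "ddgcdddbhg"
Sliding window (track last position of each char):
  Position 0 ('d'): window [0,0] length 1 -- new best
  Position 1 ('d'): repeat (last at 0), move window start to 1
  Position 1 ('d'): window [1,1] length 1
  Position 2 ('g'): window [1,2] length 2 -- new best
  Position 3 ('c'): window [1,3] length 3 -- new best
  Position 4 ('d'): repeat (last at 1), move window start to 2
  Position 4 ('d'): window [2,4] length 3
  Position 5 ('d'): repeat (last at 4), move window start to 5
  Position 5 ('d'): window [5,5] length 1
  Position 6 ('d'): repeat (last at 5), move window start to 6
  Position 6 ('d'): window [6,6] length 1
  Position 7 ('b'): window [6,7] length 2
  Position 8 ('h'): window [6,8] length 3
  Position 9 ('g'): window [6,9] length 4 -- new best
Longest substring with no repeats: "dbhg" with length 4

4


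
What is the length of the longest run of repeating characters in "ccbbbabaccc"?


Input: "ccbbbabaccc"
Scanning for longest run:
  Position 1 ('c'): continues run of 'c', length=2
  Position 2 ('b'): new char, reset run to 1
  Position 3 ('b'): continues run of 'b', length=2
  Position 4 ('b'): continues run of 'b', length=3
  Position 5 ('a'): new char, reset run to 1
  Position 6 ('b'): new char, reset run to 1
  Position 7 ('a'): new char, reset run to 1
  Position 8 ('c'): new char, reset run to 1
  Position 9 ('c'): continues run of 'c', length=2
  Position 10 ('c'): continues run of 'c', length=3
Longest run: 'b' with length 3

3


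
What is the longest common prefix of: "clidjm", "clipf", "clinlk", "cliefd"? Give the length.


Words: clidjm, clipf, clinlk, cliefd
  Position 0: all 'c' => match
  Position 1: all 'l' => match
  Position 2: all 'i' => match
  Position 3: ('d', 'p', 'n', 'e') => mismatch, stop
LCP = "cli" (length 3)

3


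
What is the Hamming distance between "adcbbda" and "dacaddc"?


Comparing "adcbbda" and "dacaddc" position by position:
  Position 0: 'a' vs 'd' => differ
  Position 1: 'd' vs 'a' => differ
  Position 2: 'c' vs 'c' => same
  Position 3: 'b' vs 'a' => differ
  Position 4: 'b' vs 'd' => differ
  Position 5: 'd' vs 'd' => same
  Position 6: 'a' vs 'c' => differ
Total differences (Hamming distance): 5

5


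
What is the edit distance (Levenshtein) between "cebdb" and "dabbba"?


Computing edit distance: "cebdb" -> "dabbba"
DP table:
           d    a    b    b    b    a
      0    1    2    3    4    5    6
  c   1    1    2    3    4    5    6
  e   2    2    2    3    4    5    6
  b   3    3    3    2    3    4    5
  d   4    3    4    3    3    4    5
  b   5    4    4    4    3    3    4
Edit distance = dp[5][6] = 4

4


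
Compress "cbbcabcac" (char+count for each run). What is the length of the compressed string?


Input: cbbcabcac
Runs:
  'c' x 1 => "c1"
  'b' x 2 => "b2"
  'c' x 1 => "c1"
  'a' x 1 => "a1"
  'b' x 1 => "b1"
  'c' x 1 => "c1"
  'a' x 1 => "a1"
  'c' x 1 => "c1"
Compressed: "c1b2c1a1b1c1a1c1"
Compressed length: 16

16


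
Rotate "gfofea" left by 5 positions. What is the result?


Input: "gfofea", rotate left by 5
First 5 characters: "gfofe"
Remaining characters: "a"
Concatenate remaining + first: "a" + "gfofe" = "agfofe"

agfofe


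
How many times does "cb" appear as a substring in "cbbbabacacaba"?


Searching for "cb" in "cbbbabacacaba"
Scanning each position:
  Position 0: "cb" => MATCH
  Position 1: "bb" => no
  Position 2: "bb" => no
  Position 3: "ba" => no
  Position 4: "ab" => no
  Position 5: "ba" => no
  Position 6: "ac" => no
  Position 7: "ca" => no
  Position 8: "ac" => no
  Position 9: "ca" => no
  Position 10: "ab" => no
  Position 11: "ba" => no
Total occurrences: 1

1


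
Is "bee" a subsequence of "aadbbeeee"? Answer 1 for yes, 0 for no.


Check if "bee" is a subsequence of "aadbbeeee"
Greedy scan:
  Position 0 ('a'): no match needed
  Position 1 ('a'): no match needed
  Position 2 ('d'): no match needed
  Position 3 ('b'): matches sub[0] = 'b'
  Position 4 ('b'): no match needed
  Position 5 ('e'): matches sub[1] = 'e'
  Position 6 ('e'): matches sub[2] = 'e'
  Position 7 ('e'): no match needed
  Position 8 ('e'): no match needed
All 3 characters matched => is a subsequence

1


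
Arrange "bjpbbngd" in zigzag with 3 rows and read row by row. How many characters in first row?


Zigzag "bjpbbngd" into 3 rows:
Placing characters:
  'b' => row 0
  'j' => row 1
  'p' => row 2
  'b' => row 1
  'b' => row 0
  'n' => row 1
  'g' => row 2
  'd' => row 1
Rows:
  Row 0: "bb"
  Row 1: "jbnd"
  Row 2: "pg"
First row length: 2

2


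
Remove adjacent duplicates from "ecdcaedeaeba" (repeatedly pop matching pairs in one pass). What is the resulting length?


Input: ecdcaedeaeba
Stack-based adjacent duplicate removal:
  Read 'e': push. Stack: e
  Read 'c': push. Stack: ec
  Read 'd': push. Stack: ecd
  Read 'c': push. Stack: ecdc
  Read 'a': push. Stack: ecdca
  Read 'e': push. Stack: ecdcae
  Read 'd': push. Stack: ecdcaed
  Read 'e': push. Stack: ecdcaede
  Read 'a': push. Stack: ecdcaedea
  Read 'e': push. Stack: ecdcaedeae
  Read 'b': push. Stack: ecdcaedeaeb
  Read 'a': push. Stack: ecdcaedeaeba
Final stack: "ecdcaedeaeba" (length 12)

12


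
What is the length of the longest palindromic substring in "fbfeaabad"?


Input: "fbfeaabad"
Checking substrings for palindromes:
  [0:3] "fbf" (len 3) => palindrome
  [5:8] "aba" (len 3) => palindrome
  [4:6] "aa" (len 2) => palindrome
Longest palindromic substring: "fbf" with length 3

3


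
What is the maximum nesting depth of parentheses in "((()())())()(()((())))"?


Input: "((()())())()(()((())))"
Tracking depth:
  Position 0 '(': depth becomes 1
  Position 1 '(': depth becomes 2
  Position 2 '(': depth becomes 3
  Position 3 ')': depth becomes 2
  Position 4 '(': depth becomes 3
  Position 5 ')': depth becomes 2
  Position 6 ')': depth becomes 1
  Position 7 '(': depth becomes 2
  Position 8 ')': depth becomes 1
  Position 9 ')': depth becomes 0
  Position 10 '(': depth becomes 1
  Position 11 ')': depth becomes 0
  Position 12 '(': depth becomes 1
  Position 13 '(': depth becomes 2
  Position 14 ')': depth becomes 1
  Position 15 '(': depth becomes 2
  Position 16 '(': depth becomes 3
  Position 17 '(': depth becomes 4
  Position 18 ')': depth becomes 3
  Position 19 ')': depth becomes 2
  Position 20 ')': depth becomes 1
  Position 21 ')': depth becomes 0
Maximum depth reached: 4

4


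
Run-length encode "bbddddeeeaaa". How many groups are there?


Input: bbddddeeeaaa
Scanning for consecutive runs:
  Group 1: 'b' x 2 (positions 0-1)
  Group 2: 'd' x 4 (positions 2-5)
  Group 3: 'e' x 3 (positions 6-8)
  Group 4: 'a' x 3 (positions 9-11)
Total groups: 4

4


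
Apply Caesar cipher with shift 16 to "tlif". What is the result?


Caesar cipher: shift "tlif" by 16
  't' (pos 19) + 16 = pos 9 = 'j'
  'l' (pos 11) + 16 = pos 1 = 'b'
  'i' (pos 8) + 16 = pos 24 = 'y'
  'f' (pos 5) + 16 = pos 21 = 'v'
Result: jbyv

jbyv


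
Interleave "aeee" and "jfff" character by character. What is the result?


Interleaving "aeee" and "jfff":
  Position 0: 'a' from first, 'j' from second => "aj"
  Position 1: 'e' from first, 'f' from second => "ef"
  Position 2: 'e' from first, 'f' from second => "ef"
  Position 3: 'e' from first, 'f' from second => "ef"
Result: ajefefef

ajefefef


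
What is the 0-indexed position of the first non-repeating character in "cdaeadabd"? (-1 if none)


Input: cdaeadabd
Character frequencies:
  'a': 3
  'b': 1
  'c': 1
  'd': 3
  'e': 1
Scanning left to right for freq == 1:
  Position 0 ('c'): unique! => answer = 0

0


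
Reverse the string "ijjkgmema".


Input: ijjkgmema
Reading characters right to left:
  Position 8: 'a'
  Position 7: 'm'
  Position 6: 'e'
  Position 5: 'm'
  Position 4: 'g'
  Position 3: 'k'
  Position 2: 'j'
  Position 1: 'j'
  Position 0: 'i'
Reversed: amemgkjji

amemgkjji


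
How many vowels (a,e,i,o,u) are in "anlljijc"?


Input: anlljijc
Checking each character:
  'a' at position 0: vowel (running total: 1)
  'n' at position 1: consonant
  'l' at position 2: consonant
  'l' at position 3: consonant
  'j' at position 4: consonant
  'i' at position 5: vowel (running total: 2)
  'j' at position 6: consonant
  'c' at position 7: consonant
Total vowels: 2

2


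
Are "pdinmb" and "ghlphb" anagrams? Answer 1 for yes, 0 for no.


Strings: "pdinmb", "ghlphb"
Sorted first:  bdimnp
Sorted second: bghhlp
Differ at position 1: 'd' vs 'g' => not anagrams

0


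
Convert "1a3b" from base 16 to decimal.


Input: "1a3b" in base 16
Positional expansion:
  Digit '1' (value 1) x 16^3 = 4096
  Digit 'a' (value 10) x 16^2 = 2560
  Digit '3' (value 3) x 16^1 = 48
  Digit 'b' (value 11) x 16^0 = 11
Sum = 6715

6715


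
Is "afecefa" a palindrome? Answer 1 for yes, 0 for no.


Input: afecefa
Reversed: afecefa
  Compare pos 0 ('a') with pos 6 ('a'): match
  Compare pos 1 ('f') with pos 5 ('f'): match
  Compare pos 2 ('e') with pos 4 ('e'): match
Result: palindrome

1


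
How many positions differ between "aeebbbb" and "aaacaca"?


Comparing "aeebbbb" and "aaacaca" position by position:
  Position 0: 'a' vs 'a' => same
  Position 1: 'e' vs 'a' => DIFFER
  Position 2: 'e' vs 'a' => DIFFER
  Position 3: 'b' vs 'c' => DIFFER
  Position 4: 'b' vs 'a' => DIFFER
  Position 5: 'b' vs 'c' => DIFFER
  Position 6: 'b' vs 'a' => DIFFER
Positions that differ: 6

6


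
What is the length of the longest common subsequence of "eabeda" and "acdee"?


LCS of "eabeda" and "acdee"
DP table:
           a    c    d    e    e
      0    0    0    0    0    0
  e   0    0    0    0    1    1
  a   0    1    1    1    1    1
  b   0    1    1    1    1    1
  e   0    1    1    1    2    2
  d   0    1    1    2    2    2
  a   0    1    1    2    2    2
LCS length = dp[6][5] = 2

2


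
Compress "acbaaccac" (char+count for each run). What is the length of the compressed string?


Input: acbaaccac
Runs:
  'a' x 1 => "a1"
  'c' x 1 => "c1"
  'b' x 1 => "b1"
  'a' x 2 => "a2"
  'c' x 2 => "c2"
  'a' x 1 => "a1"
  'c' x 1 => "c1"
Compressed: "a1c1b1a2c2a1c1"
Compressed length: 14

14


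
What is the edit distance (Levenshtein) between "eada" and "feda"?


Computing edit distance: "eada" -> "feda"
DP table:
           f    e    d    a
      0    1    2    3    4
  e   1    1    1    2    3
  a   2    2    2    2    2
  d   3    3    3    2    3
  a   4    4    4    3    2
Edit distance = dp[4][4] = 2

2


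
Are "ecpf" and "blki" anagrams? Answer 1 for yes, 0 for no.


Strings: "ecpf", "blki"
Sorted first:  cefp
Sorted second: bikl
Differ at position 0: 'c' vs 'b' => not anagrams

0


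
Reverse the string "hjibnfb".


Input: hjibnfb
Reading characters right to left:
  Position 6: 'b'
  Position 5: 'f'
  Position 4: 'n'
  Position 3: 'b'
  Position 2: 'i'
  Position 1: 'j'
  Position 0: 'h'
Reversed: bfnbijh

bfnbijh


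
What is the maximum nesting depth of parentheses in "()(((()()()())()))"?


Input: "()(((()()()())()))"
Tracking depth:
  Position 0 '(': depth becomes 1
  Position 1 ')': depth becomes 0
  Position 2 '(': depth becomes 1
  Position 3 '(': depth becomes 2
  Position 4 '(': depth becomes 3
  Position 5 '(': depth becomes 4
  Position 6 ')': depth becomes 3
  Position 7 '(': depth becomes 4
  Position 8 ')': depth becomes 3
  Position 9 '(': depth becomes 4
  Position 10 ')': depth becomes 3
  Position 11 '(': depth becomes 4
  Position 12 ')': depth becomes 3
  Position 13 ')': depth becomes 2
  Position 14 '(': depth becomes 3
  Position 15 ')': depth becomes 2
  Position 16 ')': depth becomes 1
  Position 17 ')': depth becomes 0
Maximum depth reached: 4

4


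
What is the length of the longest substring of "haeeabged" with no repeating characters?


Input: "haeeabged"
Sliding window (track last position of each char):
  Position 0 ('h'): window [0,0] length 1 -- new best
  Position 1 ('a'): window [0,1] length 2 -- new best
  Position 2 ('e'): window [0,2] length 3 -- new best
  Position 3 ('e'): repeat (last at 2), move window start to 3
  Position 3 ('e'): window [3,3] length 1
  Position 4 ('a'): window [3,4] length 2
  Position 5 ('b'): window [3,5] length 3
  Position 6 ('g'): window [3,6] length 4 -- new best
  Position 7 ('e'): repeat (last at 3), move window start to 4
  Position 7 ('e'): window [4,7] length 4
  Position 8 ('d'): window [4,8] length 5 -- new best
Longest substring with no repeats: "abged" with length 5

5


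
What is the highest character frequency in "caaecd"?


Input: caaecd
Character counts:
  'a': 2
  'c': 2
  'd': 1
  'e': 1
Maximum frequency: 2

2


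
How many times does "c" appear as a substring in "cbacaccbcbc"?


Searching for "c" in "cbacaccbcbc"
Scanning each position:
  Position 0: "c" => MATCH
  Position 1: "b" => no
  Position 2: "a" => no
  Position 3: "c" => MATCH
  Position 4: "a" => no
  Position 5: "c" => MATCH
  Position 6: "c" => MATCH
  Position 7: "b" => no
  Position 8: "c" => MATCH
  Position 9: "b" => no
  Position 10: "c" => MATCH
Total occurrences: 6

6


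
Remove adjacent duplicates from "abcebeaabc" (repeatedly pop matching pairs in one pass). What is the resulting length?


Input: abcebeaabc
Stack-based adjacent duplicate removal:
  Read 'a': push. Stack: a
  Read 'b': push. Stack: ab
  Read 'c': push. Stack: abc
  Read 'e': push. Stack: abce
  Read 'b': push. Stack: abceb
  Read 'e': push. Stack: abcebe
  Read 'a': push. Stack: abcebea
  Read 'a': matches stack top 'a' => pop. Stack: abcebe
  Read 'b': push. Stack: abcebeb
  Read 'c': push. Stack: abcebebc
Final stack: "abcebebc" (length 8)

8


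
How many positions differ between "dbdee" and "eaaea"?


Comparing "dbdee" and "eaaea" position by position:
  Position 0: 'd' vs 'e' => DIFFER
  Position 1: 'b' vs 'a' => DIFFER
  Position 2: 'd' vs 'a' => DIFFER
  Position 3: 'e' vs 'e' => same
  Position 4: 'e' vs 'a' => DIFFER
Positions that differ: 4

4


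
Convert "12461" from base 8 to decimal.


Input: "12461" in base 8
Positional expansion:
  Digit '1' (value 1) x 8^4 = 4096
  Digit '2' (value 2) x 8^3 = 1024
  Digit '4' (value 4) x 8^2 = 256
  Digit '6' (value 6) x 8^1 = 48
  Digit '1' (value 1) x 8^0 = 1
Sum = 5425

5425


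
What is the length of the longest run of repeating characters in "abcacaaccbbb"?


Input: "abcacaaccbbb"
Scanning for longest run:
  Position 1 ('b'): new char, reset run to 1
  Position 2 ('c'): new char, reset run to 1
  Position 3 ('a'): new char, reset run to 1
  Position 4 ('c'): new char, reset run to 1
  Position 5 ('a'): new char, reset run to 1
  Position 6 ('a'): continues run of 'a', length=2
  Position 7 ('c'): new char, reset run to 1
  Position 8 ('c'): continues run of 'c', length=2
  Position 9 ('b'): new char, reset run to 1
  Position 10 ('b'): continues run of 'b', length=2
  Position 11 ('b'): continues run of 'b', length=3
Longest run: 'b' with length 3

3


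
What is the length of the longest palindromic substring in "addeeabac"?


Input: "addeeabac"
Checking substrings for palindromes:
  [5:8] "aba" (len 3) => palindrome
  [1:3] "dd" (len 2) => palindrome
  [3:5] "ee" (len 2) => palindrome
Longest palindromic substring: "aba" with length 3

3


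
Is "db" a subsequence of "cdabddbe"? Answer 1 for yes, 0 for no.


Check if "db" is a subsequence of "cdabddbe"
Greedy scan:
  Position 0 ('c'): no match needed
  Position 1 ('d'): matches sub[0] = 'd'
  Position 2 ('a'): no match needed
  Position 3 ('b'): matches sub[1] = 'b'
  Position 4 ('d'): no match needed
  Position 5 ('d'): no match needed
  Position 6 ('b'): no match needed
  Position 7 ('e'): no match needed
All 2 characters matched => is a subsequence

1
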